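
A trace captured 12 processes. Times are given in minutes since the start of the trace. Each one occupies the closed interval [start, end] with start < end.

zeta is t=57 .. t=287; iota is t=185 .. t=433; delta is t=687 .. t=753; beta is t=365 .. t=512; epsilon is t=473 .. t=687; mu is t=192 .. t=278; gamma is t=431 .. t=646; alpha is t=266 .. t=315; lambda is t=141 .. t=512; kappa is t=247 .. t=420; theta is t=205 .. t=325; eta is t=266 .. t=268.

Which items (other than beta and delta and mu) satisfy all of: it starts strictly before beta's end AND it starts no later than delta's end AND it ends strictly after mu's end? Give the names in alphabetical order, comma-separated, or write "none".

alpha, epsilon, gamma, iota, kappa, lambda, theta, zeta

Conditions: its start is strictly before beta's end (X.start < t=512) AND its start is no later than delta's end (X.start <= t=753) AND its end is strictly after mu's end (X.end > t=278).
alpha: start t=266 < t=512? ✓; start t=266 <= t=753? ✓; end t=315 > t=278? ✓ → yes.
epsilon: start t=473 < t=512? ✓; start t=473 <= t=753? ✓; end t=687 > t=278? ✓ → yes.
eta: start t=266 < t=512? ✓; start t=266 <= t=753? ✓; end t=268 > t=278? ✗ → no.
gamma: start t=431 < t=512? ✓; start t=431 <= t=753? ✓; end t=646 > t=278? ✓ → yes.
iota: start t=185 < t=512? ✓; start t=185 <= t=753? ✓; end t=433 > t=278? ✓ → yes.
kappa: start t=247 < t=512? ✓; start t=247 <= t=753? ✓; end t=420 > t=278? ✓ → yes.
lambda: start t=141 < t=512? ✓; start t=141 <= t=753? ✓; end t=512 > t=278? ✓ → yes.
theta: start t=205 < t=512? ✓; start t=205 <= t=753? ✓; end t=325 > t=278? ✓ → yes.
zeta: start t=57 < t=512? ✓; start t=57 <= t=753? ✓; end t=287 > t=278? ✓ → yes.
Result: alpha, epsilon, gamma, iota, kappa, lambda, theta, zeta.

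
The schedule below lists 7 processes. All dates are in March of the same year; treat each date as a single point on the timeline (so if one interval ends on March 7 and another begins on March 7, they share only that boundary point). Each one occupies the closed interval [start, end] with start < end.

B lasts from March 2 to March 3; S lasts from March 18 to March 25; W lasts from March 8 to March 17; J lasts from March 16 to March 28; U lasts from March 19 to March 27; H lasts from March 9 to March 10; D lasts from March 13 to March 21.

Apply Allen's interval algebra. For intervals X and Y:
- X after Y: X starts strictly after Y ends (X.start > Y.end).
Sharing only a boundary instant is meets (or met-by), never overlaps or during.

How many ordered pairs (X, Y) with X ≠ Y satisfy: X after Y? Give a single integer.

Checking all 42 ordered pairs for relation 'after'; matching pairs in alphabetical order:
(D, B): D after B ✓
(D, H): D after H ✓
(H, B): H after B ✓
(J, B): J after B ✓
(J, H): J after H ✓
(S, B): S after B ✓
(S, H): S after H ✓
(S, W): S after W ✓
(U, B): U after B ✓
(U, H): U after H ✓
(U, W): U after W ✓
(W, B): W after B ✓
Count: 12.

12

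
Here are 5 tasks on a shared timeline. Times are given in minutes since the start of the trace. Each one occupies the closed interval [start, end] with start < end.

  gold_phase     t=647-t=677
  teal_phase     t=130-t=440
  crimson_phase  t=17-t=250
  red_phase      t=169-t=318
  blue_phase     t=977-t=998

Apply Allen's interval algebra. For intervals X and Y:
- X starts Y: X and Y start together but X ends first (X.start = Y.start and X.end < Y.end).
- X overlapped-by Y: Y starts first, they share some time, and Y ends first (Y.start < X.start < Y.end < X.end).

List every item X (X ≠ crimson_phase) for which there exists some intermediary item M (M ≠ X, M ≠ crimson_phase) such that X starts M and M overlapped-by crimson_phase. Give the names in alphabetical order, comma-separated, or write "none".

Target crimson_phase = [t=17, t=250].
Intermediaries M with M overlapped-by crimson_phase: red_phase, teal_phase.
Via red_phase — items with X starts red_phase: none.
Via teal_phase — items with X starts teal_phase: none.
Union: none.

none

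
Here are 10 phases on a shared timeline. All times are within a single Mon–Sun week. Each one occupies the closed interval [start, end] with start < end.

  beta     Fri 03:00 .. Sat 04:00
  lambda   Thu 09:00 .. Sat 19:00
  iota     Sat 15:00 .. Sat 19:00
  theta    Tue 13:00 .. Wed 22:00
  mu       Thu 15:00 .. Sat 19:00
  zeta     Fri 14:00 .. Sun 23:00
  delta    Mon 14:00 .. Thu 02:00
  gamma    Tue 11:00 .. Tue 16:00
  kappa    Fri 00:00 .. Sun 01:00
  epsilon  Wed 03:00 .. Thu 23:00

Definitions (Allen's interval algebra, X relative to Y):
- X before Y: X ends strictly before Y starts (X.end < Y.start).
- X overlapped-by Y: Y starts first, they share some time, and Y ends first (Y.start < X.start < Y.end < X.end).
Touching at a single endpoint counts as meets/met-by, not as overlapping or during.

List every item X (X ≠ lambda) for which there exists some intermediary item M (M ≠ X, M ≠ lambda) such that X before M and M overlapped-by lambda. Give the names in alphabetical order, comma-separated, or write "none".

Target lambda = [Thu 09:00, Sat 19:00].
Intermediaries M with M overlapped-by lambda: kappa, zeta.
Via kappa — items with X before kappa: delta, epsilon, gamma, theta.
Via zeta — items with X before zeta: delta, epsilon, gamma, theta.
Union: delta, epsilon, gamma, theta.

delta, epsilon, gamma, theta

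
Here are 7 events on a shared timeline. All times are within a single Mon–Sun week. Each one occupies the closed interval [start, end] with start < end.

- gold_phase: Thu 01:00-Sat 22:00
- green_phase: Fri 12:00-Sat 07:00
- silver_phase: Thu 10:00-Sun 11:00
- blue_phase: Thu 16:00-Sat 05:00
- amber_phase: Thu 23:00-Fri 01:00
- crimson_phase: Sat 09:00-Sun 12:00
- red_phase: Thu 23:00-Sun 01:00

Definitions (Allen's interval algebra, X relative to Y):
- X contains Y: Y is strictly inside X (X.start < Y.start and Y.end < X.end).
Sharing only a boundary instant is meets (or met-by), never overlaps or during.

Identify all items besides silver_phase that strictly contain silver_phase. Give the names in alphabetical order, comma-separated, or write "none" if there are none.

none

Target silver_phase = [Thu 10:00, Sun 11:00].
amber_phase [Thu 23:00, Fri 01:00] → during → no.
blue_phase [Thu 16:00, Sat 05:00] → during → no.
crimson_phase [Sat 09:00, Sun 12:00] → overlapped-by → no.
gold_phase [Thu 01:00, Sat 22:00] → overlaps → no.
green_phase [Fri 12:00, Sat 07:00] → during → no.
red_phase [Thu 23:00, Sun 01:00] → during → no.
Result: none.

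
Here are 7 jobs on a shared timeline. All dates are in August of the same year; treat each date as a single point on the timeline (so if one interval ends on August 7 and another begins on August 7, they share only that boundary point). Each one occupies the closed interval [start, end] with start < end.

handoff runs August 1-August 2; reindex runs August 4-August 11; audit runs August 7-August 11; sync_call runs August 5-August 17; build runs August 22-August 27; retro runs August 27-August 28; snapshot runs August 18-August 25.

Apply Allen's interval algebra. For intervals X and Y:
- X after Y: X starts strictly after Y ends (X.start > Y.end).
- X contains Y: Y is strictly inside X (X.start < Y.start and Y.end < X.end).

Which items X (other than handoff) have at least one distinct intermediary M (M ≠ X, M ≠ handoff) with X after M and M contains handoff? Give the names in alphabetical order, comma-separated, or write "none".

none

Target handoff = [August 1, August 2].
Intermediaries M with M contains handoff: none.
Union: none.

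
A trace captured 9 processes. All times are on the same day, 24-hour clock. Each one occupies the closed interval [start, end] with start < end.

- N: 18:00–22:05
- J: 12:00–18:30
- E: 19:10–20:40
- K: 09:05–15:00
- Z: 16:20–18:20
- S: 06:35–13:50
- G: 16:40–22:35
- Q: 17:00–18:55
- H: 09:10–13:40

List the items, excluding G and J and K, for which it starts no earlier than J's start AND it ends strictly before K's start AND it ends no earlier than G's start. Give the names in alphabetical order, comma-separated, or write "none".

Conditions: its start is no earlier than J's start (X.start >= 12:00) AND its end is strictly before K's start (X.end < 09:05) AND its end is no earlier than G's start (X.end >= 16:40).
E: start 19:10 >= 12:00? ✓; end 20:40 < 09:05? ✗; end 20:40 >= 16:40? ✓ → no.
H: start 09:10 >= 12:00? ✗; end 13:40 < 09:05? ✗; end 13:40 >= 16:40? ✗ → no.
N: start 18:00 >= 12:00? ✓; end 22:05 < 09:05? ✗; end 22:05 >= 16:40? ✓ → no.
Q: start 17:00 >= 12:00? ✓; end 18:55 < 09:05? ✗; end 18:55 >= 16:40? ✓ → no.
S: start 06:35 >= 12:00? ✗; end 13:50 < 09:05? ✗; end 13:50 >= 16:40? ✗ → no.
Z: start 16:20 >= 12:00? ✓; end 18:20 < 09:05? ✗; end 18:20 >= 16:40? ✓ → no.
Result: none.

none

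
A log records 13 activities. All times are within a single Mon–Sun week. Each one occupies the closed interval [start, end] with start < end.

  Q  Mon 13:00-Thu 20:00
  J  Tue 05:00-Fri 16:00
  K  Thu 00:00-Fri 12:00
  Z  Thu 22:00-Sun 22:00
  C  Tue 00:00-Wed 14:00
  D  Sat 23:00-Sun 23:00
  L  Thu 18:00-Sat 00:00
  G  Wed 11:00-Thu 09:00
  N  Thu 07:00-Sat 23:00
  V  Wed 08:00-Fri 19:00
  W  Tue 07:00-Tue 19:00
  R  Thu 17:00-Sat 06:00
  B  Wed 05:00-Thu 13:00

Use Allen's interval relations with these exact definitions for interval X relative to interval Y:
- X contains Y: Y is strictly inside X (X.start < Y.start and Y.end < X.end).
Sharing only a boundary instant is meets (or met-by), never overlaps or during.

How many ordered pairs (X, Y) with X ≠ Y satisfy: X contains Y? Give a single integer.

15

Checking all 156 ordered pairs for relation 'contains'; matching pairs in alphabetical order:
(B, G): B contains G ✓
(C, W): C contains W ✓
(J, B): J contains B ✓
(J, G): J contains G ✓
(J, K): J contains K ✓
(J, W): J contains W ✓
(N, L): N contains L ✓
(N, R): N contains R ✓
(Q, B): Q contains B ✓
(Q, C): Q contains C ✓
(Q, G): Q contains G ✓
(Q, W): Q contains W ✓
(R, L): R contains L ✓
(V, G): V contains G ✓
(V, K): V contains K ✓
Count: 15.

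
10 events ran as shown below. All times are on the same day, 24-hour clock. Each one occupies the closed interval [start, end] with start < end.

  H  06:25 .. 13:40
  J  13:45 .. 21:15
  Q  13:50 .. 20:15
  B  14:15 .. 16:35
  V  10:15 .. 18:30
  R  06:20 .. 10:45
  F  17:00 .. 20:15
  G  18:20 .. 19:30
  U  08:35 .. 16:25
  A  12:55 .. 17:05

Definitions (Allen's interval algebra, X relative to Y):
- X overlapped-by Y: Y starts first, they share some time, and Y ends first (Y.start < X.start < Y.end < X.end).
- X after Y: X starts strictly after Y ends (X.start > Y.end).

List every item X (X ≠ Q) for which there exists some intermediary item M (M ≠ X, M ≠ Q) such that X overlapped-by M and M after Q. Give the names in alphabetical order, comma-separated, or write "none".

none

Target Q = [13:50, 20:15].
Intermediaries M with M after Q: none.
Union: none.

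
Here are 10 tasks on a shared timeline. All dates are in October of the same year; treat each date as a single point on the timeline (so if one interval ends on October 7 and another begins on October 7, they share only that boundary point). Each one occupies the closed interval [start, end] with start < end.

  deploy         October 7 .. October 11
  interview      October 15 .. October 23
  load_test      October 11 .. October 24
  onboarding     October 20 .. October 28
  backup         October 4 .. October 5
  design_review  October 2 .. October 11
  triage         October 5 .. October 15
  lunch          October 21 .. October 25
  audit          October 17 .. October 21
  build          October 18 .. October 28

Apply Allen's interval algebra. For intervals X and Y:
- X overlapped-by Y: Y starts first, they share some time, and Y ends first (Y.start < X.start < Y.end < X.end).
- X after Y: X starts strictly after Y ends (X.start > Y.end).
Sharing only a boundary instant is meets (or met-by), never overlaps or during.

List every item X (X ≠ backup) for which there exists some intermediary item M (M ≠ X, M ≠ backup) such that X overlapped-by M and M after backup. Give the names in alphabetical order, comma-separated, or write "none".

Target backup = [October 4, October 5].
Intermediaries M with M after backup: audit, build, deploy, interview, load_test, lunch, onboarding.
Via audit — items with X overlapped-by audit: build, onboarding.
Via build — items with X overlapped-by build: none.
Via deploy — items with X overlapped-by deploy: none.
Via interview — items with X overlapped-by interview: build, lunch, onboarding.
Via load_test — items with X overlapped-by load_test: build, lunch, onboarding.
Via lunch — items with X overlapped-by lunch: none.
Via onboarding — items with X overlapped-by onboarding: none.
Union: build, lunch, onboarding.

build, lunch, onboarding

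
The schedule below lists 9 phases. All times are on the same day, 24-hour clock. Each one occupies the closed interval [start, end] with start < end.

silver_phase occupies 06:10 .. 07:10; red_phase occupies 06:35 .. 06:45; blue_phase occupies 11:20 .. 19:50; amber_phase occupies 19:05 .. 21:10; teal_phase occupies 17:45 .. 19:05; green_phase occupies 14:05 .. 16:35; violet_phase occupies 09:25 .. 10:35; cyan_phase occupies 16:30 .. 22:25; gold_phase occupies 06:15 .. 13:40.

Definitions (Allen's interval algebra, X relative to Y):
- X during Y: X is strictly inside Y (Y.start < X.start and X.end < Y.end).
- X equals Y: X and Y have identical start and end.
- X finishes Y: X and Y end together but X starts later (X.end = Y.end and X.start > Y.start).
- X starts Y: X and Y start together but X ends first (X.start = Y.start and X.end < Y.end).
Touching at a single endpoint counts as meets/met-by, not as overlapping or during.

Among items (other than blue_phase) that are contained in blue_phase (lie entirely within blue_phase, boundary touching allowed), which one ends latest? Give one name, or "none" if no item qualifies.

Target blue_phase = [11:20, 19:50].
amber_phase [19:05, 21:10] → overlapped-by → excluded.
cyan_phase [16:30, 22:25] → overlapped-by → excluded.
gold_phase [06:15, 13:40] → overlaps → excluded.
green_phase [14:05, 16:35] → during → candidate.
red_phase [06:35, 06:45] → before → excluded.
silver_phase [06:10, 07:10] → before → excluded.
teal_phase [17:45, 19:05] → during → candidate.
violet_phase [09:25, 10:35] → before → excluded.
Among candidates, latest end is 19:05 → teal_phase.

teal_phase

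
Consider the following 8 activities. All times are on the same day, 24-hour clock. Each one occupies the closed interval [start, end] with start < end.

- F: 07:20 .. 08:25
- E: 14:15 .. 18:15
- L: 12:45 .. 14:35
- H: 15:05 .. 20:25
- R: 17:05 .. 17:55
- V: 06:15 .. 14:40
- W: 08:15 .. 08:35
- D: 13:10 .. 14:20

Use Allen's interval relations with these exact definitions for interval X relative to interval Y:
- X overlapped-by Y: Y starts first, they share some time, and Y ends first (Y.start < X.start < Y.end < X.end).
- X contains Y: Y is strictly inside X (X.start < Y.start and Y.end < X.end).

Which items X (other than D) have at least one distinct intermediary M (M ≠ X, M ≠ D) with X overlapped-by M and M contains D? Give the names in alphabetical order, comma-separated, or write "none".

Target D = [13:10, 14:20].
Intermediaries M with M contains D: L, V.
Via L — items with X overlapped-by L: E.
Via V — items with X overlapped-by V: E.
Union: E.

E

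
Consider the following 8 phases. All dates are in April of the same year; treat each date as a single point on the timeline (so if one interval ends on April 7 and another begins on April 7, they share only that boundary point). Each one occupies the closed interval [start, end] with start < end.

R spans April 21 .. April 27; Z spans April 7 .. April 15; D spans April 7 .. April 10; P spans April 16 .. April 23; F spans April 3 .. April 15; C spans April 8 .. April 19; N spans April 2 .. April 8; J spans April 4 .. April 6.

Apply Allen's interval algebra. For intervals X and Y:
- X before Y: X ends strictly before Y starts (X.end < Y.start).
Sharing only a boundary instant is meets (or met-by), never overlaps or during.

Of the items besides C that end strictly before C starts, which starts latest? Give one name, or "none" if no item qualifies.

J

Target C = [April 8, April 19].
D [April 7, April 10] → overlaps → excluded.
F [April 3, April 15] → overlaps → excluded.
J [April 4, April 6] → before → candidate.
N [April 2, April 8] → meets → excluded.
P [April 16, April 23] → overlapped-by → excluded.
R [April 21, April 27] → after → excluded.
Z [April 7, April 15] → overlaps → excluded.
Among candidates, latest start is April 4 → J.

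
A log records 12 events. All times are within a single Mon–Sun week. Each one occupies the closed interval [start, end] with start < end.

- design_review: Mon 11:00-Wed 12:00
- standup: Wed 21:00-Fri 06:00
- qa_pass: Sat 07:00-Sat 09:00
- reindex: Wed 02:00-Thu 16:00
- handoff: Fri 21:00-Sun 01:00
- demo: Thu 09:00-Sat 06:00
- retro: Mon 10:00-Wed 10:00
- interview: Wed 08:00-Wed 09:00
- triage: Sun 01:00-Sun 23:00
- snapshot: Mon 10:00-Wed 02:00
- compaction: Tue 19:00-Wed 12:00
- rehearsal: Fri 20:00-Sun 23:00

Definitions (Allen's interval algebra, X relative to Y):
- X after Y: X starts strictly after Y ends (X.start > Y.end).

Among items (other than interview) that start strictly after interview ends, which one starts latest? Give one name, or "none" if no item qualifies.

Target interview = [Wed 08:00, Wed 09:00].
compaction [Tue 19:00, Wed 12:00] → contains → excluded.
demo [Thu 09:00, Sat 06:00] → after → candidate.
design_review [Mon 11:00, Wed 12:00] → contains → excluded.
handoff [Fri 21:00, Sun 01:00] → after → candidate.
qa_pass [Sat 07:00, Sat 09:00] → after → candidate.
rehearsal [Fri 20:00, Sun 23:00] → after → candidate.
reindex [Wed 02:00, Thu 16:00] → contains → excluded.
retro [Mon 10:00, Wed 10:00] → contains → excluded.
snapshot [Mon 10:00, Wed 02:00] → before → excluded.
standup [Wed 21:00, Fri 06:00] → after → candidate.
triage [Sun 01:00, Sun 23:00] → after → candidate.
Among candidates, latest start is Sun 01:00 → triage.

triage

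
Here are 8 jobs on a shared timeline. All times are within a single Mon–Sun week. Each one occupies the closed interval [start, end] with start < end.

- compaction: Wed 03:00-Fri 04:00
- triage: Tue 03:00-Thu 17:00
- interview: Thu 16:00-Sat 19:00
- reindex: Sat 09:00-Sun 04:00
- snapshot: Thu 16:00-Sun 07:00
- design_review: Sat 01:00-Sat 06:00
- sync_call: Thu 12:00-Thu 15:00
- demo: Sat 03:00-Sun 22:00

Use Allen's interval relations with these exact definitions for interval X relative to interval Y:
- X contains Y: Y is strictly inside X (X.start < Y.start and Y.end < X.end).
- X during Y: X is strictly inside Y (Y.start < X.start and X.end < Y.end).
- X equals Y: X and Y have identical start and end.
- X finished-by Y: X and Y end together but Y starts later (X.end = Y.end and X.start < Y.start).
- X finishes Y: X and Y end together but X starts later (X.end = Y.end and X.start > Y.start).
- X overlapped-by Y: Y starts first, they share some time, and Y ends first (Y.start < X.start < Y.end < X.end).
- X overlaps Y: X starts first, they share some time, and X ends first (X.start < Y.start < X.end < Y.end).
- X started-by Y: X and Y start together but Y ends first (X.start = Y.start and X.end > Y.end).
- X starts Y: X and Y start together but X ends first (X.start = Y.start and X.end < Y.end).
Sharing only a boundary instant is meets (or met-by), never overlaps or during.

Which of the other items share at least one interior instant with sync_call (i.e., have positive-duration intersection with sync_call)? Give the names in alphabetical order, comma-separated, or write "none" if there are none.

compaction, triage

Target sync_call = [Thu 12:00, Thu 15:00].
compaction [Wed 03:00, Fri 04:00] → contains → yes.
demo [Sat 03:00, Sun 22:00] → after → no.
design_review [Sat 01:00, Sat 06:00] → after → no.
interview [Thu 16:00, Sat 19:00] → after → no.
reindex [Sat 09:00, Sun 04:00] → after → no.
snapshot [Thu 16:00, Sun 07:00] → after → no.
triage [Tue 03:00, Thu 17:00] → contains → yes.
Result: compaction, triage.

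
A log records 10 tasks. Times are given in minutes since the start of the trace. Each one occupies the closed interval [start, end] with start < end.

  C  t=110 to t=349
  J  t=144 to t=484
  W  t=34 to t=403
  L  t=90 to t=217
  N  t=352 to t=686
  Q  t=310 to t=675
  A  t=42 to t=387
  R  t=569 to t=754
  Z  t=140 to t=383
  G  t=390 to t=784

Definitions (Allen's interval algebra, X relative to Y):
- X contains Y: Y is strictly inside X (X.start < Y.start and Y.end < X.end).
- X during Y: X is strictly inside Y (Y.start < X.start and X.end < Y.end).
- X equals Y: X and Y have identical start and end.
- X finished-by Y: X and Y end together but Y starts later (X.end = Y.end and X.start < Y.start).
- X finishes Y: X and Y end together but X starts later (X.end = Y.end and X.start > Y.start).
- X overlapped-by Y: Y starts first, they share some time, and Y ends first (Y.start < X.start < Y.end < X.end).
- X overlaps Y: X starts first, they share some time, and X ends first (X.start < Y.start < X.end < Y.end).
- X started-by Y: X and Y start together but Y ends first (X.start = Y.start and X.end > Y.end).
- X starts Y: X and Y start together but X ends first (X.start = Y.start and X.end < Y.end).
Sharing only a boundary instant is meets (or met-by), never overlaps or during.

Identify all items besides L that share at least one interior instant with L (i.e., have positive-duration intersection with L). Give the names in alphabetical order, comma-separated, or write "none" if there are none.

Target L = [t=90, t=217].
A [t=42, t=387] → contains → yes.
C [t=110, t=349] → overlapped-by → yes.
G [t=390, t=784] → after → no.
J [t=144, t=484] → overlapped-by → yes.
N [t=352, t=686] → after → no.
Q [t=310, t=675] → after → no.
R [t=569, t=754] → after → no.
W [t=34, t=403] → contains → yes.
Z [t=140, t=383] → overlapped-by → yes.
Result: A, C, J, W, Z.

A, C, J, W, Z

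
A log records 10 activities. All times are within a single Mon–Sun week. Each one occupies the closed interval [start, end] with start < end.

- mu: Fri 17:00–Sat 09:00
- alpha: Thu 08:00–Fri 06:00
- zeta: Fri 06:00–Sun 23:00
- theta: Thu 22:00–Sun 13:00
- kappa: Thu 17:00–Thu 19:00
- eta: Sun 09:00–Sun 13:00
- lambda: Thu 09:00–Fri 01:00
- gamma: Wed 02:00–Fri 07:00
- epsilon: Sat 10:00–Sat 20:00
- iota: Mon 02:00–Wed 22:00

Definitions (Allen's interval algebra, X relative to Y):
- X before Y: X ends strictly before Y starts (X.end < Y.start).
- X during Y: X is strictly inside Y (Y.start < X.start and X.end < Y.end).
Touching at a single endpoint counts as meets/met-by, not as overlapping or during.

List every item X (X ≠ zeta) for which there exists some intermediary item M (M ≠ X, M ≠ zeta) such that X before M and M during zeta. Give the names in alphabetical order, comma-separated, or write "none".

alpha, epsilon, gamma, iota, kappa, lambda, mu

Target zeta = [Fri 06:00, Sun 23:00].
Intermediaries M with M during zeta: epsilon, eta, mu.
Via epsilon — items with X before epsilon: alpha, gamma, iota, kappa, lambda, mu.
Via eta — items with X before eta: alpha, epsilon, gamma, iota, kappa, lambda, mu.
Via mu — items with X before mu: alpha, gamma, iota, kappa, lambda.
Union: alpha, epsilon, gamma, iota, kappa, lambda, mu.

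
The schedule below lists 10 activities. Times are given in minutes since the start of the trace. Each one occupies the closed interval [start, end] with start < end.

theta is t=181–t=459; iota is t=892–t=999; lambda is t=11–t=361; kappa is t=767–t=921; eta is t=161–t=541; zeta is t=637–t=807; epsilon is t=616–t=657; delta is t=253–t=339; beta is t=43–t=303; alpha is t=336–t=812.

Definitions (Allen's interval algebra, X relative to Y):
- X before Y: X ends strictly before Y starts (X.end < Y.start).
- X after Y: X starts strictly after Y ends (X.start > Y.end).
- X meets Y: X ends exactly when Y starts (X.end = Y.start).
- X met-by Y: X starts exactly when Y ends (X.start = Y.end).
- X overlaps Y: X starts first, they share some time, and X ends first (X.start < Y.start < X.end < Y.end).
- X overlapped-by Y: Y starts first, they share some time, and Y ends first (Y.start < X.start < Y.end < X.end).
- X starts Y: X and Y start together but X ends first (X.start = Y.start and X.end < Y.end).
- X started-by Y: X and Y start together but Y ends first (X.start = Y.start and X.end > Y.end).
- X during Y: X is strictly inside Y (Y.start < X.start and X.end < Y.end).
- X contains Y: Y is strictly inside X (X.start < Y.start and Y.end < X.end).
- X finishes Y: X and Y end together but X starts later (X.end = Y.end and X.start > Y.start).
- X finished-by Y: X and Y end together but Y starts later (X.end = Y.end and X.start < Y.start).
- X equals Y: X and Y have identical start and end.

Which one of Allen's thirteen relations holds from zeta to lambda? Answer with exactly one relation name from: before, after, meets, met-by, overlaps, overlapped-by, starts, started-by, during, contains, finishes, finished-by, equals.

zeta = [t=637, t=807]; lambda = [t=11, t=361].
Compare endpoints: zeta.start > lambda.start, zeta.start > lambda.end, zeta.end > lambda.start, zeta.end > lambda.end.
That pattern is 'after'.

after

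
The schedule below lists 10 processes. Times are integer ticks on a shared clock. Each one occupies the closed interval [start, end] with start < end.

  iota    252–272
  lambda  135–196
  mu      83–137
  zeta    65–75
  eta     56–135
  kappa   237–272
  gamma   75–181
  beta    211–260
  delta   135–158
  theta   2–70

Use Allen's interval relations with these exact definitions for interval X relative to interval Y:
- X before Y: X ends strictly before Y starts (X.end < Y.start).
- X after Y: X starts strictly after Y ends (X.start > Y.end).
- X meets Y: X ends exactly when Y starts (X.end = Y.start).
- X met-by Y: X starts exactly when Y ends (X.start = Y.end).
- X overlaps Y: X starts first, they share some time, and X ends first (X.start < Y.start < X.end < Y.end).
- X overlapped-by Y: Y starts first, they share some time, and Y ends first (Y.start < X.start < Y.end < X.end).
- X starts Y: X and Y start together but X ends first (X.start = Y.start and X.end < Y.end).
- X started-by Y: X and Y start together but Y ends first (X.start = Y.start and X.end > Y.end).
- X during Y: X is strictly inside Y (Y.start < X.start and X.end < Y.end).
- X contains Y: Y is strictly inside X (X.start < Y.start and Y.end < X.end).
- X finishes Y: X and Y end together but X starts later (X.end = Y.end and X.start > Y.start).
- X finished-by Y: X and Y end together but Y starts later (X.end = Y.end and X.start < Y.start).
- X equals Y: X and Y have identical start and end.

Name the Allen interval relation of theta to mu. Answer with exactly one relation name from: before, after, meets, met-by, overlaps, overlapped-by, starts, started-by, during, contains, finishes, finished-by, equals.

theta = [2, 70]; mu = [83, 137].
Compare endpoints: theta.start < mu.start, theta.start < mu.end, theta.end < mu.start, theta.end < mu.end.
That pattern is 'before'.

before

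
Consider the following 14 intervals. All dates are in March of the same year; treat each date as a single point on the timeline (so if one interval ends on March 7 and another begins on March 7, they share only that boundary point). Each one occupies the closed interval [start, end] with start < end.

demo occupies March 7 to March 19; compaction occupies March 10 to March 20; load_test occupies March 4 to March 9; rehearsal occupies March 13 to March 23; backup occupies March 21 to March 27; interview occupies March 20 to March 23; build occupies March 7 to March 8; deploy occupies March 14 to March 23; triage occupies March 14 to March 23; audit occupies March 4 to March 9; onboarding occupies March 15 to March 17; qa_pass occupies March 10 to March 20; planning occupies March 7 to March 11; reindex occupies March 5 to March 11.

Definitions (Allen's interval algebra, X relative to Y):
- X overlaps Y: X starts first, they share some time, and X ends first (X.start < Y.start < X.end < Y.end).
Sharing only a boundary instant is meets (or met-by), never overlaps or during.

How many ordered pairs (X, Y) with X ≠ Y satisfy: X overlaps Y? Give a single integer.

26

Checking all 182 ordered pairs for relation 'overlaps'; matching pairs in alphabetical order:
(audit, demo): audit overlaps demo ✓
(audit, planning): audit overlaps planning ✓
(audit, reindex): audit overlaps reindex ✓
(compaction, deploy): compaction overlaps deploy ✓
(compaction, rehearsal): compaction overlaps rehearsal ✓
(compaction, triage): compaction overlaps triage ✓
(demo, compaction): demo overlaps compaction ✓
(demo, deploy): demo overlaps deploy ✓
(demo, qa_pass): demo overlaps qa_pass ✓
(demo, rehearsal): demo overlaps rehearsal ✓
(demo, triage): demo overlaps triage ✓
(deploy, backup): deploy overlaps backup ✓
(interview, backup): interview overlaps backup ✓
(load_test, demo): load_test overlaps demo ✓
(load_test, planning): load_test overlaps planning ✓
(load_test, reindex): load_test overlaps reindex ✓
(planning, compaction): planning overlaps compaction ✓
(planning, qa_pass): planning overlaps qa_pass ✓
(qa_pass, deploy): qa_pass overlaps deploy ✓
(qa_pass, rehearsal): qa_pass overlaps rehearsal ✓
(qa_pass, triage): qa_pass overlaps triage ✓
(rehearsal, backup): rehearsal overlaps backup ✓
(reindex, compaction): reindex overlaps compaction ✓
(reindex, demo): reindex overlaps demo ✓
... plus 2 further pairs not listed.
Count: 26.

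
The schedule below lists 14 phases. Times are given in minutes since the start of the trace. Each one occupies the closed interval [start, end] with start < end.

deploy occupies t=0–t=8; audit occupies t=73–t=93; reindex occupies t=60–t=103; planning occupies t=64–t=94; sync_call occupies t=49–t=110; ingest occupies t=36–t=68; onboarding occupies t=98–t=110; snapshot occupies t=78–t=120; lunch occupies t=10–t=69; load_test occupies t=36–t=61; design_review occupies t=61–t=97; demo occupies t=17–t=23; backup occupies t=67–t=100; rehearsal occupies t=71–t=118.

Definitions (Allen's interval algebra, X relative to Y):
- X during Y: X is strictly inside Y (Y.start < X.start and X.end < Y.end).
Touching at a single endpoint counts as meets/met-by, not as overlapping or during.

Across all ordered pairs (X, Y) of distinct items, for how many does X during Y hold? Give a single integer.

Checking all 182 ordered pairs for relation 'during'; matching pairs in alphabetical order:
(audit, backup): audit during backup ✓
(audit, design_review): audit during design_review ✓
(audit, planning): audit during planning ✓
(audit, rehearsal): audit during rehearsal ✓
(audit, reindex): audit during reindex ✓
(audit, sync_call): audit during sync_call ✓
(backup, reindex): backup during reindex ✓
(backup, sync_call): backup during sync_call ✓
(demo, lunch): demo during lunch ✓
(design_review, reindex): design_review during reindex ✓
(design_review, sync_call): design_review during sync_call ✓
(ingest, lunch): ingest during lunch ✓
(load_test, lunch): load_test during lunch ✓
(onboarding, rehearsal): onboarding during rehearsal ✓
(onboarding, snapshot): onboarding during snapshot ✓
(planning, design_review): planning during design_review ✓
(planning, reindex): planning during reindex ✓
(planning, sync_call): planning during sync_call ✓
(reindex, sync_call): reindex during sync_call ✓
Count: 19.

19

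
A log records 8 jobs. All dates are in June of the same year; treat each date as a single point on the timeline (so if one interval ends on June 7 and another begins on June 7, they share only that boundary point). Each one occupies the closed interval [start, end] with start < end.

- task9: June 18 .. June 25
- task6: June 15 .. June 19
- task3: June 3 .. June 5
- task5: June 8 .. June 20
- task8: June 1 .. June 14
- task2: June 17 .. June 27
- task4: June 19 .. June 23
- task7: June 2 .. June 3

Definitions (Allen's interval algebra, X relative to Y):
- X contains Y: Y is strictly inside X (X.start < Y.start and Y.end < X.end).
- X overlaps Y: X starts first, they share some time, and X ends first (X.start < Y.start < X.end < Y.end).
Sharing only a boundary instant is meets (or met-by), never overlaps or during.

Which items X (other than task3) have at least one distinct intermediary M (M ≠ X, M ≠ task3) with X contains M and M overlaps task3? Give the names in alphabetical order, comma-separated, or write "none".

Target task3 = [June 3, June 5].
Intermediaries M with M overlaps task3: none.
Union: none.

none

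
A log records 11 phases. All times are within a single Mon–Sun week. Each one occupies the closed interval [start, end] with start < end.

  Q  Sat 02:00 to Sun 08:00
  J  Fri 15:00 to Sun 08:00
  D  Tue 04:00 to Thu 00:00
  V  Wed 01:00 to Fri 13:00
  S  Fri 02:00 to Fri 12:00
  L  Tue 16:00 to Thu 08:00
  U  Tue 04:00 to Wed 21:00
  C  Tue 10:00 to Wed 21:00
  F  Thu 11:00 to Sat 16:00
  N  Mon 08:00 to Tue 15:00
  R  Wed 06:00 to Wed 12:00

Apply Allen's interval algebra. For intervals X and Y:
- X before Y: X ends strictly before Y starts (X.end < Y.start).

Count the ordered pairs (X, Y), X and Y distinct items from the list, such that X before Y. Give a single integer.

Checking all 110 ordered pairs for relation 'before'; matching pairs in alphabetical order:
(C, F): C before F ✓
(C, J): C before J ✓
(C, Q): C before Q ✓
(C, S): C before S ✓
(D, F): D before F ✓
(D, J): D before J ✓
(D, Q): D before Q ✓
(D, S): D before S ✓
(L, F): L before F ✓
(L, J): L before J ✓
(L, Q): L before Q ✓
(L, S): L before S ✓
(N, F): N before F ✓
(N, J): N before J ✓
(N, L): N before L ✓
(N, Q): N before Q ✓
(N, R): N before R ✓
(N, S): N before S ✓
(N, V): N before V ✓
(R, F): R before F ✓
(R, J): R before J ✓
(R, Q): R before Q ✓
(R, S): R before S ✓
(S, J): S before J ✓
... plus 7 further pairs not listed.
Count: 31.

31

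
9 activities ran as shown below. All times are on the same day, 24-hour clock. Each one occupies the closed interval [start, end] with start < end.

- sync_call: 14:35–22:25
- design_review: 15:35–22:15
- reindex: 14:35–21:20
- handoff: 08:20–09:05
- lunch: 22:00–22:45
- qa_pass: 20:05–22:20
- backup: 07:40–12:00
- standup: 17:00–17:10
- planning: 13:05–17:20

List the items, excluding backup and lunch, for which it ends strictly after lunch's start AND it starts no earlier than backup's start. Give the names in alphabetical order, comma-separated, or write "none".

Conditions: its end is strictly after lunch's start (X.end > 22:00) AND its start is no earlier than backup's start (X.start >= 07:40).
design_review: end 22:15 > 22:00? ✓; start 15:35 >= 07:40? ✓ → yes.
handoff: end 09:05 > 22:00? ✗; start 08:20 >= 07:40? ✓ → no.
planning: end 17:20 > 22:00? ✗; start 13:05 >= 07:40? ✓ → no.
qa_pass: end 22:20 > 22:00? ✓; start 20:05 >= 07:40? ✓ → yes.
reindex: end 21:20 > 22:00? ✗; start 14:35 >= 07:40? ✓ → no.
standup: end 17:10 > 22:00? ✗; start 17:00 >= 07:40? ✓ → no.
sync_call: end 22:25 > 22:00? ✓; start 14:35 >= 07:40? ✓ → yes.
Result: design_review, qa_pass, sync_call.

design_review, qa_pass, sync_call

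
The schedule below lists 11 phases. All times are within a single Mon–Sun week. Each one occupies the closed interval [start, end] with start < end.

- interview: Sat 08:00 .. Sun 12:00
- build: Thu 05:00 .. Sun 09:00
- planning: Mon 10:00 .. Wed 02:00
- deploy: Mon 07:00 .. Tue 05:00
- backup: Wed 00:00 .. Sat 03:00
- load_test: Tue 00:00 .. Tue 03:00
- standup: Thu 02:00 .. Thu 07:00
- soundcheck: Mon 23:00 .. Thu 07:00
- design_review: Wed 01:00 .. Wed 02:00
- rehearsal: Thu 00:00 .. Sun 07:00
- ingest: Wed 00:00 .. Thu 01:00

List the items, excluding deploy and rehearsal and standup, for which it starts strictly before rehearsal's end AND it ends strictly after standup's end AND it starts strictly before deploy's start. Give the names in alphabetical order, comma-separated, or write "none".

Conditions: its start is strictly before rehearsal's end (X.start < Sun 07:00) AND its end is strictly after standup's end (X.end > Thu 07:00) AND its start is strictly before deploy's start (X.start < Mon 07:00).
backup: start Wed 00:00 < Sun 07:00? ✓; end Sat 03:00 > Thu 07:00? ✓; start Wed 00:00 < Mon 07:00? ✗ → no.
build: start Thu 05:00 < Sun 07:00? ✓; end Sun 09:00 > Thu 07:00? ✓; start Thu 05:00 < Mon 07:00? ✗ → no.
design_review: start Wed 01:00 < Sun 07:00? ✓; end Wed 02:00 > Thu 07:00? ✗; start Wed 01:00 < Mon 07:00? ✗ → no.
ingest: start Wed 00:00 < Sun 07:00? ✓; end Thu 01:00 > Thu 07:00? ✗; start Wed 00:00 < Mon 07:00? ✗ → no.
interview: start Sat 08:00 < Sun 07:00? ✓; end Sun 12:00 > Thu 07:00? ✓; start Sat 08:00 < Mon 07:00? ✗ → no.
load_test: start Tue 00:00 < Sun 07:00? ✓; end Tue 03:00 > Thu 07:00? ✗; start Tue 00:00 < Mon 07:00? ✗ → no.
planning: start Mon 10:00 < Sun 07:00? ✓; end Wed 02:00 > Thu 07:00? ✗; start Mon 10:00 < Mon 07:00? ✗ → no.
soundcheck: start Mon 23:00 < Sun 07:00? ✓; end Thu 07:00 > Thu 07:00? ✗; start Mon 23:00 < Mon 07:00? ✗ → no.
Result: none.

none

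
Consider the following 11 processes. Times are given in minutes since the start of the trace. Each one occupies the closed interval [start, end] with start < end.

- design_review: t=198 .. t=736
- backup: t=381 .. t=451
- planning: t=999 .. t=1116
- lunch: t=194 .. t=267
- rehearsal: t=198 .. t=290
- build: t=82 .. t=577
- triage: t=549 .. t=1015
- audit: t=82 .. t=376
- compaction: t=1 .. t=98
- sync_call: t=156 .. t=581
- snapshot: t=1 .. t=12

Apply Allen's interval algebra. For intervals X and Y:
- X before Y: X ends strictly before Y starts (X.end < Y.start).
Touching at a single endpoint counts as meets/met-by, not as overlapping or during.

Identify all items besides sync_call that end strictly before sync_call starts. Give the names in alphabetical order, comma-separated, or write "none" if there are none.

compaction, snapshot

Target sync_call = [t=156, t=581].
audit [t=82, t=376] → overlaps → no.
backup [t=381, t=451] → during → no.
build [t=82, t=577] → overlaps → no.
compaction [t=1, t=98] → before → yes.
design_review [t=198, t=736] → overlapped-by → no.
lunch [t=194, t=267] → during → no.
planning [t=999, t=1116] → after → no.
rehearsal [t=198, t=290] → during → no.
snapshot [t=1, t=12] → before → yes.
triage [t=549, t=1015] → overlapped-by → no.
Result: compaction, snapshot.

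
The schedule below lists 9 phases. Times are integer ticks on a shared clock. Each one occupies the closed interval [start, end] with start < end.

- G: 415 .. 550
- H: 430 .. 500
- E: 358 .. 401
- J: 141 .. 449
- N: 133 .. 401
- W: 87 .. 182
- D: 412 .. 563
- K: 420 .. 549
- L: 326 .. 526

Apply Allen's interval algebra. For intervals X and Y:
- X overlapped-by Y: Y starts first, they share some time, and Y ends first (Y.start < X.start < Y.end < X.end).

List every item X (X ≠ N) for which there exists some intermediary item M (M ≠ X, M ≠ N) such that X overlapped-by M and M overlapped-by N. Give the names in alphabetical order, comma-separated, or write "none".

Target N = [133, 401].
Intermediaries M with M overlapped-by N: J, L.
Via J — items with X overlapped-by J: D, G, H, K, L.
Via L — items with X overlapped-by L: D, G, K.
Union: D, G, H, K, L.

D, G, H, K, L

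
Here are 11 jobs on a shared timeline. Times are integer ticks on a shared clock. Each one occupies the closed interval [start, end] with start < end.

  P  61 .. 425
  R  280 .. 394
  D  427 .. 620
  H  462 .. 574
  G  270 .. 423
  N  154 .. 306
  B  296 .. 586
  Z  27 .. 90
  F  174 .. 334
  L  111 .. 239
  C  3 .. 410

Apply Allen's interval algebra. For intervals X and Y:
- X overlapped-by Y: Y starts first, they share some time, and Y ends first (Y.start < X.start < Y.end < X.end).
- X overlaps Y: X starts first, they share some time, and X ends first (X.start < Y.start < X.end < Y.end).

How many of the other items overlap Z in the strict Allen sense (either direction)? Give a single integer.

1

Target Z = [27, 90].
B [296, 586] → after → no.
C [3, 410] → contains → no.
D [427, 620] → after → no.
F [174, 334] → after → no.
G [270, 423] → after → no.
H [462, 574] → after → no.
L [111, 239] → after → no.
N [154, 306] → after → no.
P [61, 425] → overlapped-by → counts.
R [280, 394] → after → no.
Total: 1.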